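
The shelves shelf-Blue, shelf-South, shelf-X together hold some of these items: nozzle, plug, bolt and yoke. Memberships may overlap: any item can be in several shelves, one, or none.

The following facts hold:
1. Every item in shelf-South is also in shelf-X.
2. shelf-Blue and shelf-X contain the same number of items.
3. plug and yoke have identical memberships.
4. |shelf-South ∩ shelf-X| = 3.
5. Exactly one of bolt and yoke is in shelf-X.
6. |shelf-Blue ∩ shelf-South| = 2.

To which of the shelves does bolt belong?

bolt: shelf-Blue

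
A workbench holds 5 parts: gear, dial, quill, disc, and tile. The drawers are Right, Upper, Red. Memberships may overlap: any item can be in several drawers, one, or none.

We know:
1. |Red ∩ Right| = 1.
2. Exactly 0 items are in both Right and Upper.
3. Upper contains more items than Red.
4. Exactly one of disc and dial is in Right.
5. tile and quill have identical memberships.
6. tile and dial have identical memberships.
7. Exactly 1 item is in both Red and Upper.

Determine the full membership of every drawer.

Right = {disc}; Upper = {dial, gear, quill, tile}; Red = {disc, gear}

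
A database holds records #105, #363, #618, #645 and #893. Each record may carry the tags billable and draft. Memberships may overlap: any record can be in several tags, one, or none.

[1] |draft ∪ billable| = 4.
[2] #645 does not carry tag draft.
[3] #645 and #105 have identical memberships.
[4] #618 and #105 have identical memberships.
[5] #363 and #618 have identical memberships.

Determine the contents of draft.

From (2): #645 ∉ draft.
(3): #105 matches #645: #105 ∉ draft.
(4): #618 matches #105: #618 ∉ draft.
(5): #363 matches #618: #363 ∉ draft.
Suppose #893 ∈ draft: no assignment then satisfies all the clues, so #893 ∉ draft.

draft = {}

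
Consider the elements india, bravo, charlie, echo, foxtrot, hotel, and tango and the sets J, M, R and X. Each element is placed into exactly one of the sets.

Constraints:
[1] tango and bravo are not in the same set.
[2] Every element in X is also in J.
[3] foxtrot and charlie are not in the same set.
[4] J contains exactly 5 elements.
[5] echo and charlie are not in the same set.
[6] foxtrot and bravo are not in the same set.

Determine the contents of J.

J = {echo, foxtrot, hotel, india, tango}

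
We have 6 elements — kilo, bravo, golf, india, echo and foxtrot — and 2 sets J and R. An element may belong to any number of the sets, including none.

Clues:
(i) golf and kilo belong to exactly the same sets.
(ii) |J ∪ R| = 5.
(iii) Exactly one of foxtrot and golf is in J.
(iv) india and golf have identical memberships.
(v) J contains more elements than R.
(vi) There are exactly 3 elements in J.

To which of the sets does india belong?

india: J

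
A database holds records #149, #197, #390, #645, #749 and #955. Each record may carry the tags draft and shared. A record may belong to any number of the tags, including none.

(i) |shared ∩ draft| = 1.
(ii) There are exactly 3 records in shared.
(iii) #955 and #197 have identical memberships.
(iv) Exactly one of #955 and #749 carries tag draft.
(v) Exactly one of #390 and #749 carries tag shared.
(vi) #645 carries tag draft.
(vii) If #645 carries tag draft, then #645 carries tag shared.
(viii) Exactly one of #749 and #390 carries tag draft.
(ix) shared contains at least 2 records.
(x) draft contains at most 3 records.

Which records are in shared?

shared = {#149, #390, #645}

From (vi): #645 ∈ draft.
(vii): #645 ∈ shared.
Suppose #149 ∉ shared: no assignment then satisfies all the clues, so #149 ∈ shared.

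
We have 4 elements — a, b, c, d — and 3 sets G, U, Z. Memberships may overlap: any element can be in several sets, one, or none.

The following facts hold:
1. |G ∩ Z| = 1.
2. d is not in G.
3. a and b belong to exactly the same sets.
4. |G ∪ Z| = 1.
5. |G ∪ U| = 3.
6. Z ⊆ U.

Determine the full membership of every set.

G = {c}; U = {a, b, c}; Z = {c}

From (2): d ∉ G.
Suppose a ∈ G: no assignment then satisfies all the clues, so a ∉ G.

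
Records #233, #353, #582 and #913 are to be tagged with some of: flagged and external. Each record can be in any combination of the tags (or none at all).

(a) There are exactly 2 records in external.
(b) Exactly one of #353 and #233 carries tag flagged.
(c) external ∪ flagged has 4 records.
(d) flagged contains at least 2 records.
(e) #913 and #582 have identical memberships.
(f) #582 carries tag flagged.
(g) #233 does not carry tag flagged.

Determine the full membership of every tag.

flagged = {#353, #582, #913}; external = {#233, #353}

From (f): #582 ∈ flagged.
From (g): #233 ∉ flagged.
(b) (exactly one): #353 ∈ flagged.
(e): #913 matches #582: #913 ∈ flagged.
Suppose #233 ∉ external: no assignment then satisfies all the clues, so #233 ∈ external.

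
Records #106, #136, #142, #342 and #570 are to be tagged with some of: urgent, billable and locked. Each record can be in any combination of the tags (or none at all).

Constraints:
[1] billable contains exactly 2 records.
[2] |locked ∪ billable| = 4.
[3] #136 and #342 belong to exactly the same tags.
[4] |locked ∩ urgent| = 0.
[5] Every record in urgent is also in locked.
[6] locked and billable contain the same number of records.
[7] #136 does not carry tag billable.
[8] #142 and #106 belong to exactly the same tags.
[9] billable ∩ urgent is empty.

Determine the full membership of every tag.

From (7): #136 ∉ billable.
(3): #342 matches #136: #342 ∉ billable.
Suppose #106 ∈ urgent: no assignment then satisfies all the clues, so #106 ∉ urgent.

urgent = {}; billable = {#106, #142}; locked = {#136, #342}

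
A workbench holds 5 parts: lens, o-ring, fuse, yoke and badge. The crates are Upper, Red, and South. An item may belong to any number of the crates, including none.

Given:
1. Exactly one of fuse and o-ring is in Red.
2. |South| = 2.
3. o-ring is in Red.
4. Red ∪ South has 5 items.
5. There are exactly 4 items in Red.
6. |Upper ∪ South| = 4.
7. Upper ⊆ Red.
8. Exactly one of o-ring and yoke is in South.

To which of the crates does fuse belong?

fuse: South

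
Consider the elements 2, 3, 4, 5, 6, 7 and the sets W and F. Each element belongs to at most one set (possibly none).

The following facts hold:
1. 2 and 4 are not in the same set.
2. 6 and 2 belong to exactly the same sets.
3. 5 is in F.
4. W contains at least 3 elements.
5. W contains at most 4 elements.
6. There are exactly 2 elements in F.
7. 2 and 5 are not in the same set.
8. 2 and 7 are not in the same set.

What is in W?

From (3): 5 ∈ F.
(7): 2 ∉ F.
(2): 6 matches 2: 6 ∉ F.
Suppose 2 ∉ W: no assignment then satisfies all the clues, so 2 ∈ W.

W = {2, 3, 6}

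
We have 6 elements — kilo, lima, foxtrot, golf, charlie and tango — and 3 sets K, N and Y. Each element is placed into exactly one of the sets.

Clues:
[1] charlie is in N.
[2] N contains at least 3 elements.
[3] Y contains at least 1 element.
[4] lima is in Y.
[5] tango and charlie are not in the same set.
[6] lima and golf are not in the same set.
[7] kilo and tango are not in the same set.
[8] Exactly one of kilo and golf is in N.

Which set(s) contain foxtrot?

foxtrot: N

From (1): charlie ∈ N.
From (4): lima ∈ Y.
(5): tango ∉ N.
(6): golf ∉ Y.
Suppose foxtrot ∈ K: no assignment then satisfies all the clues, so foxtrot ∉ K.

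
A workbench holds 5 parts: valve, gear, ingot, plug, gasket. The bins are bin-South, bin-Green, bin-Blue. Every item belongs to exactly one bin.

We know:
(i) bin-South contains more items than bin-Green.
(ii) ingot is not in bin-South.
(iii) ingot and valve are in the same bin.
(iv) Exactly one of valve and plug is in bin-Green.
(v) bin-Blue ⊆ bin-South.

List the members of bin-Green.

bin-Green = {ingot, valve}

From (ii): ingot ∉ bin-South.
(iii): valve matches ingot: valve ∉ bin-South.
(v) contrapositive: valve ∉ bin-Blue.
(v) contrapositive: ingot ∉ bin-Blue.
Only one bin left: valve ∈ bin-Green.
Only one bin left: ingot ∈ bin-Green.
(iv) (exactly one): plug ∉ bin-Green.
Suppose gear ∈ bin-Green: no assignment then satisfies all the clues, so gear ∉ bin-Green.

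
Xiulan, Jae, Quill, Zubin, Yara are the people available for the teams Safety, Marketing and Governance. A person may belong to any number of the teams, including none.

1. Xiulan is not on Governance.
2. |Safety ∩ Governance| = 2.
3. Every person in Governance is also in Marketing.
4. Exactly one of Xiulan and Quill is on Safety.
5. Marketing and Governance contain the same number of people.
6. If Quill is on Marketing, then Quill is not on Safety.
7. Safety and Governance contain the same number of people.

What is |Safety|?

3

From (1): Xiulan ∉ Governance.
Suppose Xiulan ∈ Marketing: no assignment then satisfies all the clues, so Xiulan ∉ Marketing.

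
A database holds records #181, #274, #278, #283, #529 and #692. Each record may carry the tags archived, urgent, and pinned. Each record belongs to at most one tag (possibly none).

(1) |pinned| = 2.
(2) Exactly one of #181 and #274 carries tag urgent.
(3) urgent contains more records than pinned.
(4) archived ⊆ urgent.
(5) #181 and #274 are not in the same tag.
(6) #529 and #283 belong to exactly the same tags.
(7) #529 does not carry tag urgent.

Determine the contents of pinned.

pinned = {#283, #529}

From (7): #529 ∉ urgent.
(4) contrapositive: #529 ∉ archived.
(6): #283 matches #529: #283 ∉ archived.
(6): #283 matches #529: #283 ∉ urgent.
Suppose #181 ∈ pinned: no assignment then satisfies all the clues, so #181 ∉ pinned.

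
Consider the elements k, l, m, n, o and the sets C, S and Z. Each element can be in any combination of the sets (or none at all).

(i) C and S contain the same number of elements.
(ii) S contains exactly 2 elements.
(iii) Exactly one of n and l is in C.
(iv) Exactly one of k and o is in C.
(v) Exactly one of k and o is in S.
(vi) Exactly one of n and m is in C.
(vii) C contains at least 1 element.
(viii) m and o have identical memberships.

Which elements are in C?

C = {k, n}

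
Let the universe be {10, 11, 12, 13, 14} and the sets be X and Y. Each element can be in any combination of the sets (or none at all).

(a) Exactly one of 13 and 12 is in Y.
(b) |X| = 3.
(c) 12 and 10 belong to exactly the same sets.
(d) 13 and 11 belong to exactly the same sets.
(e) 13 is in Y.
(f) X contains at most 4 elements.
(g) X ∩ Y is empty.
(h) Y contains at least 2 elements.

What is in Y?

Y = {11, 13}

From (e): 13 ∈ Y.
(a) (exactly one): 12 ∉ Y.
(c): 10 matches 12: 10 ∉ Y.
(d): 11 matches 13: 11 ∈ Y.
(g) (disjoint): 11 ∉ X.
(g) (disjoint): 13 ∉ X.
(b): only 3 candidates remain for X, so all are in.
(g) (disjoint): 14 ∉ Y.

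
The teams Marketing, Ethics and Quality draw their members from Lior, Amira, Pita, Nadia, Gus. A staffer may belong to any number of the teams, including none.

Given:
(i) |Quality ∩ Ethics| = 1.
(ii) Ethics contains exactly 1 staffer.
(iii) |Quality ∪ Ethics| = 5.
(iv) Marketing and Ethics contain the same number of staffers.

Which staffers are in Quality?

Quality = {Amira, Gus, Lior, Nadia, Pita}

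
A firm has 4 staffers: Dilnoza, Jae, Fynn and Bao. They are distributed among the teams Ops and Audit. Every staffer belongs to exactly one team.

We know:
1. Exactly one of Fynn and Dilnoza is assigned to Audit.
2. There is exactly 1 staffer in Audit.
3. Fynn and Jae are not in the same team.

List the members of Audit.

Audit = {Fynn}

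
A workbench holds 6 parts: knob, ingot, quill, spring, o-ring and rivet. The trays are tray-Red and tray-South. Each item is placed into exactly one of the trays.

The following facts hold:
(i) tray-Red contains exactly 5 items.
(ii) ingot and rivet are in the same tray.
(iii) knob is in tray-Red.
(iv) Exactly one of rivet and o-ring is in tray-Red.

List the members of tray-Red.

tray-Red = {ingot, knob, quill, rivet, spring}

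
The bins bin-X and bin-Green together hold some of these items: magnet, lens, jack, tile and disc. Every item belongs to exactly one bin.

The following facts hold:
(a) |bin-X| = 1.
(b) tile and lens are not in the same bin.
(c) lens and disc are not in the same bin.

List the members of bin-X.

bin-X = {lens}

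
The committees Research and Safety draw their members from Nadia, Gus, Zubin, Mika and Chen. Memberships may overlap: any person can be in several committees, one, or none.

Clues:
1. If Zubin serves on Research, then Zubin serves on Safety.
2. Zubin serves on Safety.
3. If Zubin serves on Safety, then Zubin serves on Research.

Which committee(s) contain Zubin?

Zubin: Research, Safety

From (2): Zubin ∈ Safety.
(3): Zubin ∈ Research.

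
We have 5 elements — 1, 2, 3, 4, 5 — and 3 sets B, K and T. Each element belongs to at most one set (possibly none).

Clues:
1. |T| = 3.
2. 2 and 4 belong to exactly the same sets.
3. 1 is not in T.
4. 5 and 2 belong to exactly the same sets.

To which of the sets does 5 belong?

5: T

From (3): 1 ∉ T.
Suppose 5 ∈ B: no assignment then satisfies all the clues, so 5 ∉ B.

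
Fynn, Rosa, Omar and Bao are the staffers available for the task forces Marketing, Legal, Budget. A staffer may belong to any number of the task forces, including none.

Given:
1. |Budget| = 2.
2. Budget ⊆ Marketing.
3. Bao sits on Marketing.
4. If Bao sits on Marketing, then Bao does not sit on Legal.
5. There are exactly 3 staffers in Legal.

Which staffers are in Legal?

From (3): Bao ∈ Marketing.
(4): Bao ∉ Legal.
(5): only 3 candidates remain for Legal, so all are in.

Legal = {Fynn, Omar, Rosa}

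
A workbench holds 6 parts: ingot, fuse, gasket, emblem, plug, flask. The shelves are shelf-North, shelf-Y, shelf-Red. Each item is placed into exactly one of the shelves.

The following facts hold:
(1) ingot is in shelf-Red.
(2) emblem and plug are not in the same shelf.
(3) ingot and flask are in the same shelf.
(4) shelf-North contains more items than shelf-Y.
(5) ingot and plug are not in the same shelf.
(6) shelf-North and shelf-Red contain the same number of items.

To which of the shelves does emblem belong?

emblem: shelf-Red

From (1): ingot ∈ shelf-Red.
(3): flask matches ingot: flask ∉ shelf-North.
(3): flask matches ingot: flask ∉ shelf-Y.
(3): flask matches ingot: flask ∈ shelf-Red.
(5): plug ∉ shelf-Red.
Suppose emblem ∈ shelf-North: no assignment then satisfies all the clues, so emblem ∉ shelf-North.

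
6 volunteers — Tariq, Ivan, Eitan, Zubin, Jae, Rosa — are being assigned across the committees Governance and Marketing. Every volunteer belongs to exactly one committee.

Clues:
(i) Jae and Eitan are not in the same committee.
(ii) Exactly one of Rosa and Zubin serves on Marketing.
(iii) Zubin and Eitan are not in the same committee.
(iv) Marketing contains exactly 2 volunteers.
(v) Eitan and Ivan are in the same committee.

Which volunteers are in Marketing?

Marketing = {Jae, Zubin}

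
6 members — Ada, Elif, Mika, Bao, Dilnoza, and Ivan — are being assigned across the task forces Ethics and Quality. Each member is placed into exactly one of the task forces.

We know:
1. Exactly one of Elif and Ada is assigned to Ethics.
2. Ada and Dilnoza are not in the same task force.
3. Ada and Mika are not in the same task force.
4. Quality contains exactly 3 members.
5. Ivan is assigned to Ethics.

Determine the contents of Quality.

Quality = {Dilnoza, Elif, Mika}

From (5): Ivan ∈ Ethics.
Suppose Ada ∈ Quality: no assignment then satisfies all the clues, so Ada ∉ Quality.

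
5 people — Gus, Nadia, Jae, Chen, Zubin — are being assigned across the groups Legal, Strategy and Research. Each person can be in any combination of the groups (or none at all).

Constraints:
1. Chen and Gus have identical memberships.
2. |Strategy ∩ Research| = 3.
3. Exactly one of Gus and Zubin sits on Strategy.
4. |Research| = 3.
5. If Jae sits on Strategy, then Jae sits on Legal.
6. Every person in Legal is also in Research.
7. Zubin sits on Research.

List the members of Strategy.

Strategy = {Jae, Nadia, Zubin}

From (7): Zubin ∈ Research.
Suppose Gus ∈ Strategy: no assignment then satisfies all the clues, so Gus ∉ Strategy.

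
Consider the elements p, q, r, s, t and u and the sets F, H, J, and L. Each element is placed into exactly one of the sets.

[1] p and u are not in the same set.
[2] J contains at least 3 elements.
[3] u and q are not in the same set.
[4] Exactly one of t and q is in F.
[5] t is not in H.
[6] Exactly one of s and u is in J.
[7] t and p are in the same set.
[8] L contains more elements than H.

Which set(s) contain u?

u: L

From (5): t ∉ H.
(7): p matches t: p ∉ H.
Suppose u ∈ F: no assignment then satisfies all the clues, so u ∉ F.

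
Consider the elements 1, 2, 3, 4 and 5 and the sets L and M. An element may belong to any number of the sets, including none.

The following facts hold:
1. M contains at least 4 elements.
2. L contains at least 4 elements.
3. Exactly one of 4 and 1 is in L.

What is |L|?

4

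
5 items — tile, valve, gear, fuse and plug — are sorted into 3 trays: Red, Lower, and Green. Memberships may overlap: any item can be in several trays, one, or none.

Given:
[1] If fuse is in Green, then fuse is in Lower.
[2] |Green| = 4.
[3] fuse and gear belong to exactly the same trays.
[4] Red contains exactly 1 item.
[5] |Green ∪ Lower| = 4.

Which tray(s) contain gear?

gear: Green, Lower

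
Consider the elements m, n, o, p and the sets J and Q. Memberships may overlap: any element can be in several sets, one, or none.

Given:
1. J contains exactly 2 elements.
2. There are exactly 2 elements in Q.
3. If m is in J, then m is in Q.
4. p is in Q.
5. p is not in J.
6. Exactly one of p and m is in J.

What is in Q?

Q = {m, p}

From (4): p ∈ Q.
From (5): p ∉ J.
(6) (exactly one): m ∈ J.
(3): m ∈ Q.
(2): Q already has 2, so the rest are out.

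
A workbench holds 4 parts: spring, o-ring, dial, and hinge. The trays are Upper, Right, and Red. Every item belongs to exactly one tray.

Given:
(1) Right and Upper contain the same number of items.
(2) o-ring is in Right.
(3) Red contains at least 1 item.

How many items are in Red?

From (2): o-ring ∈ Right.
Suppose spring ∈ Right: no assignment then satisfies all the clues, so spring ∉ Right.

2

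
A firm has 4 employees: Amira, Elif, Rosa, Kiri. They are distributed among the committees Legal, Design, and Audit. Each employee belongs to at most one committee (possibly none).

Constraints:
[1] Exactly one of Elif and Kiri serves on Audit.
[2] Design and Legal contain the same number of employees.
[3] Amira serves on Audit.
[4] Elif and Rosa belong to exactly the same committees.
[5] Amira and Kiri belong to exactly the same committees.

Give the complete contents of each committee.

Legal = {}; Design = {}; Audit = {Amira, Kiri}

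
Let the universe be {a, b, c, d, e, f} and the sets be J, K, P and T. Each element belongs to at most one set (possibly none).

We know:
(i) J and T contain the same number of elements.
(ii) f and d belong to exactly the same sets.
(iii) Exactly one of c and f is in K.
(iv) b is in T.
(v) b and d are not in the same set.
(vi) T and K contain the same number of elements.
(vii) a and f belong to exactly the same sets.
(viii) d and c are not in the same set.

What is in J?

J = {e}

From (iv): b ∈ T.
(v): d ∉ T.
(ii): f matches d: f ∉ T.
(vii): a matches f: a ∉ T.
Suppose a ∈ J: no assignment then satisfies all the clues, so a ∉ J.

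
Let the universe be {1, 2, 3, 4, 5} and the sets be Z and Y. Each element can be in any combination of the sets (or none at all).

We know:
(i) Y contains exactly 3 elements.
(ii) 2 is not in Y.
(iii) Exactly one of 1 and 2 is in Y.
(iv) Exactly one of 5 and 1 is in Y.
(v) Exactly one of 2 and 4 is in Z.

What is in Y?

From (ii): 2 ∉ Y.
(iii) (exactly one): 1 ∈ Y.
(iv) (exactly one): 5 ∉ Y.
(i): only 3 candidates remain for Y, so all are in.

Y = {1, 3, 4}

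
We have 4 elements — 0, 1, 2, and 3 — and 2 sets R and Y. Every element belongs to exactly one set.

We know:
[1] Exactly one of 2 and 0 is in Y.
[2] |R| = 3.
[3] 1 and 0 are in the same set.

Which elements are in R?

R = {0, 1, 3}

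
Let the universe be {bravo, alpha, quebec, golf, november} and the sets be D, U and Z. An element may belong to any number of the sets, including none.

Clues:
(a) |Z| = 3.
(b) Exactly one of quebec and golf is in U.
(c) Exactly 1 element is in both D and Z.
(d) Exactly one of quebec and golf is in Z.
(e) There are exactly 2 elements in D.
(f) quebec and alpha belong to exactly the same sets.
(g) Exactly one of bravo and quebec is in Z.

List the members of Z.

Z = {alpha, november, quebec}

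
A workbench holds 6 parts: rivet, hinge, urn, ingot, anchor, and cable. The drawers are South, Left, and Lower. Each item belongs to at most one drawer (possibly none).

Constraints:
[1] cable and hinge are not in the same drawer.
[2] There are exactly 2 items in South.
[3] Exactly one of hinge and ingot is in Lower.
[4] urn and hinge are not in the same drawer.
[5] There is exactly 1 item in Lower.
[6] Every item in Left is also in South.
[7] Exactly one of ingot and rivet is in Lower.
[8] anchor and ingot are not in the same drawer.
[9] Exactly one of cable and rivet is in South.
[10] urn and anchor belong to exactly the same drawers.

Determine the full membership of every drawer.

South = {hinge, rivet}; Left = {}; Lower = {ingot}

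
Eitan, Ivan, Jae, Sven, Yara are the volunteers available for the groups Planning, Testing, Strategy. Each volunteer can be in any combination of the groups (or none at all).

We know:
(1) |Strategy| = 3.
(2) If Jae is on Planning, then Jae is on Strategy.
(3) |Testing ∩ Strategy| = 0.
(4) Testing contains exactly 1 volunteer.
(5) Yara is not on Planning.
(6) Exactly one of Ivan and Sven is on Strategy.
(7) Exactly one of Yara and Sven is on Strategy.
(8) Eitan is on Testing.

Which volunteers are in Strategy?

Strategy = {Ivan, Jae, Yara}

From (5): Yara ∉ Planning.
From (8): Eitan ∈ Testing.
(4): Testing already has 1, so the rest are out.
Suppose Eitan ∈ Strategy: no assignment then satisfies all the clues, so Eitan ∉ Strategy.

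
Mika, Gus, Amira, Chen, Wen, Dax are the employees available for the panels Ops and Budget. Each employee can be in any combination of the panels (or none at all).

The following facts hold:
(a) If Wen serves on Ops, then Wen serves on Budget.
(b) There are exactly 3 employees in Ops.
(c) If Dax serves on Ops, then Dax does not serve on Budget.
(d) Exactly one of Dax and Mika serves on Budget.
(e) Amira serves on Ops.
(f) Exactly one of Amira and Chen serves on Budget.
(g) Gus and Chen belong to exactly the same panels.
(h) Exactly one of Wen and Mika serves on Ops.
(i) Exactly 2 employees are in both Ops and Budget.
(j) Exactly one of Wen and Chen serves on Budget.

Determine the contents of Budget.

Budget = {Amira, Mika, Wen}

From (e): Amira ∈ Ops.
Suppose Mika ∉ Budget: no assignment then satisfies all the clues, so Mika ∈ Budget.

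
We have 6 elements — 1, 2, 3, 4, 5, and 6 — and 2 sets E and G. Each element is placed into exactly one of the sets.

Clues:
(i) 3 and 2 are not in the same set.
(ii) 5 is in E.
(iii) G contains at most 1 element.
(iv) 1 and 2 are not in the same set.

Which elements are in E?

E = {1, 3, 4, 5, 6}

From (ii): 5 ∈ E.
Suppose 1 ∉ E: no assignment then satisfies all the clues, so 1 ∈ E.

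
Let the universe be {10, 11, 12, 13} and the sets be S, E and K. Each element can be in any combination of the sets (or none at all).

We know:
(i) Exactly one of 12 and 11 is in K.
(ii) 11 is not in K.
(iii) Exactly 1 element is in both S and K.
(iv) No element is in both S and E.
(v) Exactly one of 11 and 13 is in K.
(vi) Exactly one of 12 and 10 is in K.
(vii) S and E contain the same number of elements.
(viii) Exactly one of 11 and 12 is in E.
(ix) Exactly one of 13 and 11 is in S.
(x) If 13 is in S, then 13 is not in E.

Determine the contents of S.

From (ii): 11 ∉ K.
(i) (exactly one): 12 ∈ K.
(v) (exactly one): 13 ∈ K.
(vi) (exactly one): 10 ∉ K.
Suppose 10 ∈ S: no assignment then satisfies all the clues, so 10 ∉ S.

S = {13}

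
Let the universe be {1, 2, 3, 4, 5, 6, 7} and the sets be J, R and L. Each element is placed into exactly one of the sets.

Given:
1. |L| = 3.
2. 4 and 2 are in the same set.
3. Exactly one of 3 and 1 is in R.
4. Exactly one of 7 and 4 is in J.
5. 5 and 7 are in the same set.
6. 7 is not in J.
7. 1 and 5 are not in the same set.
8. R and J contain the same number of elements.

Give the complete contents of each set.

J = {2, 4}; R = {1, 6}; L = {3, 5, 7}

From (6): 7 ∉ J.
(4) (exactly one): 4 ∈ J.
(5): 5 matches 7: 5 ∉ J.
(2): 2 matches 4: 2 ∈ J.
Suppose 1 ∈ J: no assignment then satisfies all the clues, so 1 ∉ J.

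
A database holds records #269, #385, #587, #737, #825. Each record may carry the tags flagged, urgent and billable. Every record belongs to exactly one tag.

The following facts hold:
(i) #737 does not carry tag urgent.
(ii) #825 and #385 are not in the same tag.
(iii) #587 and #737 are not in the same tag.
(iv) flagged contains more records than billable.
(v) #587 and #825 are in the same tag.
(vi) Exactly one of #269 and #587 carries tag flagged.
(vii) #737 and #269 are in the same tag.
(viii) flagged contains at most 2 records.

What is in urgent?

urgent = {#587, #825}

From (i): #737 ∉ urgent.
(vii): #269 matches #737: #269 ∉ urgent.
Suppose #385 ∈ urgent: no assignment then satisfies all the clues, so #385 ∉ urgent.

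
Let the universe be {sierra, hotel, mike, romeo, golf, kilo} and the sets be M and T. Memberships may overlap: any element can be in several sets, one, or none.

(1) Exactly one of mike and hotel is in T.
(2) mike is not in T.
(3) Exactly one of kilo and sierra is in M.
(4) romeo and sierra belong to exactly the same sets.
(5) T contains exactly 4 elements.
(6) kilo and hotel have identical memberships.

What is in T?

T = {hotel, kilo, romeo, sierra}

From (2): mike ∉ T.
(1) (exactly one): hotel ∈ T.
(6): kilo matches hotel: kilo ∈ T.
Suppose sierra ∉ T: no assignment then satisfies all the clues, so sierra ∈ T.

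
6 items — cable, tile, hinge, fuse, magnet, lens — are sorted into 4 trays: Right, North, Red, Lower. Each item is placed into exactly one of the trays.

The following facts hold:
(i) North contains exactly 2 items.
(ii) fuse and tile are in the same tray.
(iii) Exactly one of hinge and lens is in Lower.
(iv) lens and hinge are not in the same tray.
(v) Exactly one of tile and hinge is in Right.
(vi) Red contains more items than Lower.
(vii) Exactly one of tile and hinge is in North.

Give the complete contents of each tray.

Right = {hinge}; North = {fuse, tile}; Red = {cable, magnet}; Lower = {lens}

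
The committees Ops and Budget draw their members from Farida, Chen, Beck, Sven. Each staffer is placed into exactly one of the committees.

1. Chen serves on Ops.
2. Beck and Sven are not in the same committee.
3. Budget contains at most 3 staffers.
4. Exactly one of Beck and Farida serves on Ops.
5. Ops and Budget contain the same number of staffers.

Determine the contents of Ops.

Ops = {Beck, Chen}

From (1): Chen ∈ Ops.
Suppose Farida ∈ Ops: no assignment then satisfies all the clues, so Farida ∉ Ops.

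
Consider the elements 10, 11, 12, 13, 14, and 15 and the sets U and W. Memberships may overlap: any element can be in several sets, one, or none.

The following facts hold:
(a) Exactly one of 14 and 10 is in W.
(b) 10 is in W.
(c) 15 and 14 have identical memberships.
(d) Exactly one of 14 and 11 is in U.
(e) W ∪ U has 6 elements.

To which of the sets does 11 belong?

11: W

From (b): 10 ∈ W.
(a) (exactly one): 14 ∉ W.
(c): 15 matches 14: 15 ∉ W.
Suppose 11 ∈ U: no assignment then satisfies all the clues, so 11 ∉ U.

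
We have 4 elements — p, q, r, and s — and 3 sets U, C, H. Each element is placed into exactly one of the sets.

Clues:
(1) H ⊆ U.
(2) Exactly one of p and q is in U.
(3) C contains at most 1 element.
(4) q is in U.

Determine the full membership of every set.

U = {q, r, s}; C = {p}; H = {}

From (4): q ∈ U.
(2) (exactly one): p ∉ U.
(1) contrapositive: p ∉ H.
Only one set left: p ∈ C.
(3): C already has 1, so the rest are out.
Suppose r ∉ U: no assignment then satisfies all the clues, so r ∈ U.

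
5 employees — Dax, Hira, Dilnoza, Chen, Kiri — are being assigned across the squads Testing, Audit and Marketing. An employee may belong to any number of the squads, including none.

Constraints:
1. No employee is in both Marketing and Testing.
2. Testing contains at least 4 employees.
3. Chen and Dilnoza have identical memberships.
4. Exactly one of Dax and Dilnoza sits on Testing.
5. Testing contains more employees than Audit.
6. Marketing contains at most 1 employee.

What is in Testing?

Testing = {Chen, Dilnoza, Hira, Kiri}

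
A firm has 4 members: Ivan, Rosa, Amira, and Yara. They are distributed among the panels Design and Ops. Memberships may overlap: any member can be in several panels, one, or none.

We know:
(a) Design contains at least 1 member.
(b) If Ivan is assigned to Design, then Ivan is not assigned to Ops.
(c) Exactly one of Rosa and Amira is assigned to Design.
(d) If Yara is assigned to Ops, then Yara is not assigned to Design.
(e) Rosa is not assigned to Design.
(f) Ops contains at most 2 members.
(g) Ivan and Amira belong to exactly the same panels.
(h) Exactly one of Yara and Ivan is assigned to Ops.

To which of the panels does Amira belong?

Amira: Design

From (e): Rosa ∉ Design.
(c) (exactly one): Amira ∈ Design.
(g): Ivan matches Amira: Ivan ∈ Design.
(b): Ivan ∉ Ops.
(g): Amira matches Ivan: Amira ∉ Ops.
(h) (exactly one): Yara ∈ Ops.
(d): Yara ∉ Design.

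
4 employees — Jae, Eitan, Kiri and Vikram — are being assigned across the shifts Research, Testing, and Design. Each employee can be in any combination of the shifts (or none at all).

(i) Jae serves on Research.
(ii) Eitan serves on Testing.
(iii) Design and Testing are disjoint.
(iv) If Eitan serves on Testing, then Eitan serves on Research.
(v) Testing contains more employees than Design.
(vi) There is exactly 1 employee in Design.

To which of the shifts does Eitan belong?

Eitan: Research, Testing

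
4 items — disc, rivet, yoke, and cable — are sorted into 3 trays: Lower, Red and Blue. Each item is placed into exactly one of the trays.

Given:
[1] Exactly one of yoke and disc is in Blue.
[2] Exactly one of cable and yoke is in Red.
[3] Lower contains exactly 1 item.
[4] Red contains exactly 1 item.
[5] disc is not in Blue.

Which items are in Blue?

Blue = {rivet, yoke}

From (5): disc ∉ Blue.
(1) (exactly one): yoke ∈ Blue.
(2) (exactly one): cable ∈ Red.
(4): Red already has 1, so the rest are out.
Only one tray left: disc ∈ Lower.
(3): Lower already has 1, so the rest are out.
Only one tray left: rivet ∈ Blue.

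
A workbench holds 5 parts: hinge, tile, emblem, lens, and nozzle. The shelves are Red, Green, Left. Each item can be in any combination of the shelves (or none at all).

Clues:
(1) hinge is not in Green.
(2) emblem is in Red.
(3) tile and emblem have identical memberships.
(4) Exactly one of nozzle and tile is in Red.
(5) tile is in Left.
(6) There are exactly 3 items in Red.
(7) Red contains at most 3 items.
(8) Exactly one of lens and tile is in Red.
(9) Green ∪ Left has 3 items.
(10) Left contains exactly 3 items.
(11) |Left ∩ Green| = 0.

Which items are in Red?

From (1): hinge ∉ Green.
From (2): emblem ∈ Red.
From (5): tile ∈ Left.
(3): tile matches emblem: tile ∈ Red.
(3): emblem matches tile: emblem ∈ Left.
(4) (exactly one): nozzle ∉ Red.
(8) (exactly one): lens ∉ Red.
(6): only 3 candidates remain for Red, so all are in.

Red = {emblem, hinge, tile}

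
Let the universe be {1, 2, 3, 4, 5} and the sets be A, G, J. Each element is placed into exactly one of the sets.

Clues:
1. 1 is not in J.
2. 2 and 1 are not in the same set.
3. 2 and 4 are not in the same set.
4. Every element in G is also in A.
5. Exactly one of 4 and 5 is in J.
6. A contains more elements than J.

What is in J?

From (1): 1 ∉ J.
Suppose 2 ∉ J: no assignment then satisfies all the clues, so 2 ∈ J.

J = {2, 5}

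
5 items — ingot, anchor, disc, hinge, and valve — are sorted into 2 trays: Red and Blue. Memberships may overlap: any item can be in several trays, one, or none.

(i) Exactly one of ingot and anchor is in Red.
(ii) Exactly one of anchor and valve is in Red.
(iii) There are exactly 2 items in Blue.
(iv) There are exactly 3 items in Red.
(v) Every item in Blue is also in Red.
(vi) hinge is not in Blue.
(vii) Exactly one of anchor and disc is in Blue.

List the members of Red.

Red = {disc, ingot, valve}

From (vi): hinge ∉ Blue.
Suppose ingot ∉ Red: no assignment then satisfies all the clues, so ingot ∈ Red.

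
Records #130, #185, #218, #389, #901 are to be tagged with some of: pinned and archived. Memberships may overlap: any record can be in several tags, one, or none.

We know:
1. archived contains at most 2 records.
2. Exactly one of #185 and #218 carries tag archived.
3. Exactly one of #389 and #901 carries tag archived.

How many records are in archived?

2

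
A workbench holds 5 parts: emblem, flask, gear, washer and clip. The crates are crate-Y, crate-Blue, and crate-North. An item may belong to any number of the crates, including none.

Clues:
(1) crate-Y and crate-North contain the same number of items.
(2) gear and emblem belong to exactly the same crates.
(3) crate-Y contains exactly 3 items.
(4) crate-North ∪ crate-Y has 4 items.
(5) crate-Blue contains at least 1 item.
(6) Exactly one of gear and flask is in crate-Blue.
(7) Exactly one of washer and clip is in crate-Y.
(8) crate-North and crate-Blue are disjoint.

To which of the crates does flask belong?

flask: crate-Blue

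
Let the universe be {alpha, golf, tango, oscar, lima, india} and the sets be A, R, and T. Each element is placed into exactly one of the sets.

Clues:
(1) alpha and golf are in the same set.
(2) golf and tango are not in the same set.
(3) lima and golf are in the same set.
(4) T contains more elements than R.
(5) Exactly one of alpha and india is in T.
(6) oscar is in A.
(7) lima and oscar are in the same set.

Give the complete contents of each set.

From (6): oscar ∈ A.
(7): lima matches oscar: lima ∈ A.
(3): golf matches lima: golf ∈ A.
(1): alpha matches golf: alpha ∈ A.
(2): tango ∉ A.
(5) (exactly one): india ∈ T.
Suppose tango ∈ R: no assignment then satisfies all the clues, so tango ∉ R.

A = {alpha, golf, lima, oscar}; R = {}; T = {india, tango}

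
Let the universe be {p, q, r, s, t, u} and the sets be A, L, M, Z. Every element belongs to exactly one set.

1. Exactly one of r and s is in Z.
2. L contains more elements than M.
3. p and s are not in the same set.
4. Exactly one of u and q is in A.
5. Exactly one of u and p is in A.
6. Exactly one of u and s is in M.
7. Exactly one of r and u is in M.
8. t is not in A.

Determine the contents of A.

A = {p, q}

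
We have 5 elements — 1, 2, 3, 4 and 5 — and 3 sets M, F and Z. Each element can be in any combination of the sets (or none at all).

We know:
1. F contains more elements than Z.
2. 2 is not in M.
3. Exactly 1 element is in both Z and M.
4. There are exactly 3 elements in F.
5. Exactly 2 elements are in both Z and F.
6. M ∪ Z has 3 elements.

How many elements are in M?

2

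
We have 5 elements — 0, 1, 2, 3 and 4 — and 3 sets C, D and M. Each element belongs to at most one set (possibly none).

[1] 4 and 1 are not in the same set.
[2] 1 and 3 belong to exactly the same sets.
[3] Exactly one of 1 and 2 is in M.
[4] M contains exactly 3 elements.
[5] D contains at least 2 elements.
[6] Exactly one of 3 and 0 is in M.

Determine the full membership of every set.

C = {}; D = {1, 3}; M = {0, 2, 4}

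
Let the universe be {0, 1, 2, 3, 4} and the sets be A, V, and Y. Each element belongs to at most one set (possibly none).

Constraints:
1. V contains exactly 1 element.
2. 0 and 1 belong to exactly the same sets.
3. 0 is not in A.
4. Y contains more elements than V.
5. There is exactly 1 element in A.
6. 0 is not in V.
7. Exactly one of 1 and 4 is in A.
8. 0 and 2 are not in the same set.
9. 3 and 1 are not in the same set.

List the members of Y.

Y = {0, 1}

From (3): 0 ∉ A.
From (6): 0 ∉ V.
(2): 1 matches 0: 1 ∉ A.
(2): 1 matches 0: 1 ∉ V.
(7) (exactly one): 4 ∈ A.
(5): A already has 1, so the rest are out.
Suppose 0 ∉ Y: no assignment then satisfies all the clues, so 0 ∈ Y.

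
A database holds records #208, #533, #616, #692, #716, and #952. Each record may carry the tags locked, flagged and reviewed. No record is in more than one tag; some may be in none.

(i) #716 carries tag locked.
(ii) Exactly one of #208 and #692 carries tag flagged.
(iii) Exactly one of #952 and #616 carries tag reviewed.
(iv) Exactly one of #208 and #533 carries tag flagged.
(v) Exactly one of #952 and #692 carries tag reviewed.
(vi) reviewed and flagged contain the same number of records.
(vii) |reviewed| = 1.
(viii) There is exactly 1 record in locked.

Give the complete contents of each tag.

locked = {#716}; flagged = {#208}; reviewed = {#952}

From (i): #716 ∈ locked.
(viii): locked already has 1, so the rest are out.
Suppose #208 ∉ flagged: no assignment then satisfies all the clues, so #208 ∈ flagged.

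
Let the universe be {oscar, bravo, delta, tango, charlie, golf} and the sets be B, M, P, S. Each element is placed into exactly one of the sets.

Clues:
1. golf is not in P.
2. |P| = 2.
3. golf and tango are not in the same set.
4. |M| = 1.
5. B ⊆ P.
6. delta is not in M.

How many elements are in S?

From (1): golf ∉ P.
From (6): delta ∉ M.
(5) contrapositive: golf ∉ B.
Suppose oscar ∈ B: no assignment then satisfies all the clues, so oscar ∉ B.

3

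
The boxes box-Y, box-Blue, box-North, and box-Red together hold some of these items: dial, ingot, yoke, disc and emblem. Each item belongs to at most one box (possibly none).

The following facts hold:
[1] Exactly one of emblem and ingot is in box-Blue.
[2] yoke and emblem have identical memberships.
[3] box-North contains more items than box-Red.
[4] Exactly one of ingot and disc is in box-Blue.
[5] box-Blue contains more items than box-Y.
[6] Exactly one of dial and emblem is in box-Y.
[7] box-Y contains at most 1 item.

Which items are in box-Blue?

box-Blue = {disc, emblem, yoke}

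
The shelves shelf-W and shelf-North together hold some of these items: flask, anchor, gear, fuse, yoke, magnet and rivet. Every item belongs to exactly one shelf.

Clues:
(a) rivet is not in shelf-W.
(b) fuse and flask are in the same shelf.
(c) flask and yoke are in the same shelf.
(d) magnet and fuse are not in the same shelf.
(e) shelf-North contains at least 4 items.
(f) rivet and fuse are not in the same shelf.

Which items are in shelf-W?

From (a): rivet ∉ shelf-W.
Only one shelf left: rivet ∈ shelf-North.
(f): fuse ∉ shelf-North.
Only one shelf left: fuse ∈ shelf-W.
(b): flask matches fuse: flask ∈ shelf-W.
(c): yoke matches flask: yoke ∈ shelf-W.
(d): magnet ∉ shelf-W.
(e): only 4 candidates remain for shelf-North, so all are in.

shelf-W = {flask, fuse, yoke}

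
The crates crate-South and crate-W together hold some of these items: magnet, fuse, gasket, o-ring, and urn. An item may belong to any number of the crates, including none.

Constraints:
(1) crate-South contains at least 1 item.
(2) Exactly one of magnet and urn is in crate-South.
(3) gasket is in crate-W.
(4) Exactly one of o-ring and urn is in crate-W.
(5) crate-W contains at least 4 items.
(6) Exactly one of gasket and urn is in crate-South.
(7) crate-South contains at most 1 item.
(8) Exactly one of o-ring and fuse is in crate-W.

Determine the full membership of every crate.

crate-South = {urn}; crate-W = {fuse, gasket, magnet, urn}

From (3): gasket ∈ crate-W.
Suppose magnet ∈ crate-South: no assignment then satisfies all the clues, so magnet ∉ crate-South.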